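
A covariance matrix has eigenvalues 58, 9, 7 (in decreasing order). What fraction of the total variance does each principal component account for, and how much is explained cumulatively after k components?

Step 1 — total variance = trace(Sigma) = Σ λ_i = 58 + 9 + 7 = 74.

Step 2 — fraction explained by component i = λ_i / Σ λ:
  PC1: 58/74 = 0.7838
  PC2: 9/74 = 0.1216
  PC3: 7/74 = 0.0946

Step 3 — cumulative fraction after k components = (λ_1 + ... + λ_k) / Σ λ:
  k = 1: 58/74 = 0.7838
  k = 2: (58 + 9)/74 = 67/74 = 0.9054
  k = 3: (58 + 9 + 7)/74 = 74/74 = 1

Summary (fraction, with percent):

explained: PC1 0.7838 (78.38%), PC2 0.1216 (12.16%), PC3 0.0946 (9.46%);  cumulative: 0.7838, 0.9054, 1


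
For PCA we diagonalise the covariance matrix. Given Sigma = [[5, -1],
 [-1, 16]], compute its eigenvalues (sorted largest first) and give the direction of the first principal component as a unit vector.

Step 1 — characteristic polynomial of 2×2 Sigma:
  det(Sigma - λI) = λ² - trace · λ + det = 0.
  trace = 5 + 16 = 21, det = 5·16 - (-1)² = 79.
Step 2 — discriminant:
  Δ = trace² - 4·det = 441 - 316 = 125.
Step 3 — eigenvalues:
  λ = (trace ± √Δ)/2 = (21 ± 11.1803)/2,
  λ_1 = 16.0902,  λ_2 = 4.9098.

Step 4 — unit eigenvector for λ_1: solve (Sigma - λ_1 I)v = 0. First row:
  (5 - 16.0902)·v_x + (-1)·v_y = 0, i.e. (-11.0902)·v_x + (-1)·v_y = 0,
  so v ∝ (b, λ_1 - a) = (-1, 11.0902); multiply by -1 so the first entry is positive: u = (1, -11.0902).
  ||u|| = √((1)² + (-11.0902)²) = √(123.9919) ≈ 11.1352,
  v_1 = u/||u|| ≈ (0.0898, -0.996) (||v_1|| = 1).

λ_1 = 16.0902,  λ_2 = 4.9098;  v_1 ≈ (0.0898, -0.996)


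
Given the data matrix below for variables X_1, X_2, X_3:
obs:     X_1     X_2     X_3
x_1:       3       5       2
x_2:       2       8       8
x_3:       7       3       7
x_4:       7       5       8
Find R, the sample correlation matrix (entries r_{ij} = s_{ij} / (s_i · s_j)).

Step 1 — column means:
  mean(X_1) = (3 + 2 + 7 + 7) / 4 = 19/4 = 4.75
  mean(X_2) = (5 + 8 + 3 + 5) / 4 = 21/4 = 5.25
  mean(X_3) = (2 + 8 + 7 + 8) / 4 = 25/4 = 6.25

Step 2 — sample variances and covariances s[i,j] = (1/(n-1)) · Σ_k (x_{k,i} - mean_i) · (x_{k,j} - mean_j), with n-1 = 3:
  s[X_1,X_1] = ((-1.75)·(-1.75) + (-2.75)·(-2.75) + (2.25)·(2.25) + (2.25)·(2.25)) / 3 = 20.75/3 = 6.9167
  s[X_1,X_2] = ((-1.75)·(-0.25) + (-2.75)·(2.75) + (2.25)·(-2.25) + (2.25)·(-0.25)) / 3 = -12.75/3 = -4.25
  s[X_1,X_3] = ((-1.75)·(-4.25) + (-2.75)·(1.75) + (2.25)·(0.75) + (2.25)·(1.75)) / 3 = 8.25/3 = 2.75
  s[X_2,X_2] = ((-0.25)·(-0.25) + (2.75)·(2.75) + (-2.25)·(-2.25) + (-0.25)·(-0.25)) / 3 = 12.75/3 = 4.25
  s[X_2,X_3] = ((-0.25)·(-4.25) + (2.75)·(1.75) + (-2.25)·(0.75) + (-0.25)·(1.75)) / 3 = 3.75/3 = 1.25
  s[X_3,X_3] = ((-4.25)·(-4.25) + (1.75)·(1.75) + (0.75)·(0.75) + (1.75)·(1.75)) / 3 = 24.75/3 = 8.25
  Sample standard deviations s_i = √(s[i,i]):
  s(X_1) = √(6.9167) = 2.63
  s(X_2) = √(4.25) = 2.0616
  s(X_3) = √(8.25) = 2.8723

Step 3 — r_{ij} = s_{ij} / (s_i · s_j):
  r[X_1,X_1] = 1 (diagonal).
  r[X_1,X_2] = -4.25 / (2.63 · 2.0616) = -4.25 / 5.4218 = -0.7839
  r[X_1,X_3] = 2.75 / (2.63 · 2.8723) = 2.75 / 7.554 = 0.364
  r[X_2,X_2] = 1 (diagonal).
  r[X_2,X_3] = 1.25 / (2.0616 · 2.8723) = 1.25 / 5.9214 = 0.2111
  r[X_3,X_3] = 1 (diagonal).

R is symmetric with unit diagonal. Assembling:

R = [[1, -0.7839, 0.364],
 [-0.7839, 1, 0.2111],
 [0.364, 0.2111, 1]]


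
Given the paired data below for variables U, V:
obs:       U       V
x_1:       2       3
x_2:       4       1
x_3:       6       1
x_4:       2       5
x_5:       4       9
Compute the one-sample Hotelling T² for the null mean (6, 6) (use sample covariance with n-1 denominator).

Step 1 — sample mean vector:
  mean(U) = (2 + 4 + 6 + 2 + 4) / 5 = 18/5 = 3.6
  mean(V) = (3 + 1 + 1 + 5 + 9) / 5 = 19/5 = 3.8
  x̄ = (3.6, 3.8),  deviation x̄ - mu_0 = (3.6, 3.8) - (6, 6) = (-2.4, -2.2).

Step 2 — sample covariance matrix, S[i,j] = (1/(n-1)) · Σ_k (x_{k,i} - mean_i) · (x_{k,j} - mean_j), divisor n-1 = 4:
  S[U,U] = ((-1.6)·(-1.6) + (0.4)·(0.4) + (2.4)·(2.4) + (-1.6)·(-1.6) + (0.4)·(0.4)) / 4 = 11.2/4 = 2.8
  S[U,V] = ((-1.6)·(-0.8) + (0.4)·(-2.8) + (2.4)·(-2.8) + (-1.6)·(1.2) + (0.4)·(5.2)) / 4 = -6.4/4 = -1.6
  S[V,V] = ((-0.8)·(-0.8) + (-2.8)·(-2.8) + (-2.8)·(-2.8) + (1.2)·(1.2) + (5.2)·(5.2)) / 4 = 44.8/4 = 11.2
  S = [[2.8, -1.6],
 [-1.6, 11.2]].

Step 3 — invert S. det(S) = 2.8·11.2 - (-1.6)² = 28.8.
  S^{-1} = (1/det) · [[d, -b], [-b, a]] = [[0.3889, 0.0556],
 [0.0556, 0.0972]].

Step 4 — quadratic form (x̄ - mu_0)^T · S^{-1} · (x̄ - mu_0):
  S^{-1} · (x̄ - mu_0) = (-1.0556, -0.3472),
  (x̄ - mu_0)^T · [...] = (-2.4)·(-1.0556) + (-2.2)·(-0.3472) = 3.2972.

Step 5 — scale by n: T² = 5 · 3.2972 = 16.4861.

T² ≈ 16.4861


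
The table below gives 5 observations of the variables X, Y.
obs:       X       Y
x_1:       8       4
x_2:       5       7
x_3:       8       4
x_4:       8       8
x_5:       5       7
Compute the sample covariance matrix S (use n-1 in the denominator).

Step 1 — column means:
  mean(X) = (8 + 5 + 8 + 8 + 5) / 5 = 34/5 = 6.8
  mean(Y) = (4 + 7 + 4 + 8 + 7) / 5 = 30/5 = 6

Step 2 — sample covariance S[i,j] = (1/(n-1)) · Σ_k (x_{k,i} - mean_i) · (x_{k,j} - mean_j), with n-1 = 4.
  S[X,X] = ((1.2)·(1.2) + (-1.8)·(-1.8) + (1.2)·(1.2) + (1.2)·(1.2) + (-1.8)·(-1.8)) / 4 = 10.8/4 = 2.7
  S[X,Y] = ((1.2)·(-2) + (-1.8)·(1) + (1.2)·(-2) + (1.2)·(2) + (-1.8)·(1)) / 4 = -6/4 = -1.5
  S[Y,Y] = ((-2)·(-2) + (1)·(1) + (-2)·(-2) + (2)·(2) + (1)·(1)) / 4 = 14/4 = 3.5

S is symmetric (S[j,i] = S[i,j]). Assembling:

S = [[2.7, -1.5],
 [-1.5, 3.5]]


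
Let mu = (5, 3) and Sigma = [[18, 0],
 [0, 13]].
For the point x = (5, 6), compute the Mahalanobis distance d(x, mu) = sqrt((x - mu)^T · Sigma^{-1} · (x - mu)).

Step 1 — centre the observation: (x - mu) = (0, 3).

Step 2 — invert Sigma. det(Sigma) = 18·13 - (0)² = 234.
  Sigma^{-1} = (1/det) · [[d, -b], [-b, a]] = [[0.0556, 0],
 [0, 0.0769]].

Step 3 — form the quadratic (x - mu)^T · Sigma^{-1} · (x - mu):
  Sigma^{-1} · (x - mu) = (0, 0.2308).
  (x - mu)^T · [Sigma^{-1} · (x - mu)] = (0)·(0) + (3)·(0.2308) = 0.6923.

Step 4 — take square root: d = √(0.6923) ≈ 0.8321.

d(x, mu) = √(0.6923) ≈ 0.8321


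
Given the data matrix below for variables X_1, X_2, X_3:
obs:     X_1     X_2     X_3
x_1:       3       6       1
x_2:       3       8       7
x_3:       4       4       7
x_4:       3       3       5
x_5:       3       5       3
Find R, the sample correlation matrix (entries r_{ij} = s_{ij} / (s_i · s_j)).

Step 1 — column means:
  mean(X_1) = (3 + 3 + 4 + 3 + 3) / 5 = 16/5 = 3.2
  mean(X_2) = (6 + 8 + 4 + 3 + 5) / 5 = 26/5 = 5.2
  mean(X_3) = (1 + 7 + 7 + 5 + 3) / 5 = 23/5 = 4.6

Step 2 — sample variances and covariances s[i,j] = (1/(n-1)) · Σ_k (x_{k,i} - mean_i) · (x_{k,j} - mean_j), with n-1 = 4:
  s[X_1,X_1] = ((-0.2)·(-0.2) + (-0.2)·(-0.2) + (0.8)·(0.8) + (-0.2)·(-0.2) + (-0.2)·(-0.2)) / 4 = 0.8/4 = 0.2
  s[X_1,X_2] = ((-0.2)·(0.8) + (-0.2)·(2.8) + (0.8)·(-1.2) + (-0.2)·(-2.2) + (-0.2)·(-0.2)) / 4 = -1.2/4 = -0.3
  s[X_1,X_3] = ((-0.2)·(-3.6) + (-0.2)·(2.4) + (0.8)·(2.4) + (-0.2)·(0.4) + (-0.2)·(-1.6)) / 4 = 2.4/4 = 0.6
  s[X_2,X_2] = ((0.8)·(0.8) + (2.8)·(2.8) + (-1.2)·(-1.2) + (-2.2)·(-2.2) + (-0.2)·(-0.2)) / 4 = 14.8/4 = 3.7
  s[X_2,X_3] = ((0.8)·(-3.6) + (2.8)·(2.4) + (-1.2)·(2.4) + (-2.2)·(0.4) + (-0.2)·(-1.6)) / 4 = 0.4/4 = 0.1
  s[X_3,X_3] = ((-3.6)·(-3.6) + (2.4)·(2.4) + (2.4)·(2.4) + (0.4)·(0.4) + (-1.6)·(-1.6)) / 4 = 27.2/4 = 6.8
  Sample standard deviations s_i = √(s[i,i]):
  s(X_1) = √(0.2) = 0.4472
  s(X_2) = √(3.7) = 1.9235
  s(X_3) = √(6.8) = 2.6077

Step 3 — r_{ij} = s_{ij} / (s_i · s_j):
  r[X_1,X_1] = 1 (diagonal).
  r[X_1,X_2] = -0.3 / (0.4472 · 1.9235) = -0.3 / 0.8602 = -0.3487
  r[X_1,X_3] = 0.6 / (0.4472 · 2.6077) = 0.6 / 1.1662 = 0.5145
  r[X_2,X_2] = 1 (diagonal).
  r[X_2,X_3] = 0.1 / (1.9235 · 2.6077) = 0.1 / 5.016 = 0.0199
  r[X_3,X_3] = 1 (diagonal).

R is symmetric with unit diagonal. Assembling:

R = [[1, -0.3487, 0.5145],
 [-0.3487, 1, 0.0199],
 [0.5145, 0.0199, 1]]


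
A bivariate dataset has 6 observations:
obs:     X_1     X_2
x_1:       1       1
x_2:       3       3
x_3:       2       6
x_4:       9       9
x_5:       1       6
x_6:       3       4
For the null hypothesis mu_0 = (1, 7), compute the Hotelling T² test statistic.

Step 1 — sample mean vector:
  mean(X_1) = (1 + 3 + 2 + 9 + 1 + 3) / 6 = 19/6 = 3.1667
  mean(X_2) = (1 + 3 + 6 + 9 + 6 + 4) / 6 = 29/6 = 4.8333
  x̄ = (3.1667, 4.8333),  deviation x̄ - mu_0 = (3.1667, 4.8333) - (1, 7) = (2.1667, -2.1667).

Step 2 — sample covariance matrix, S[i,j] = (1/(n-1)) · Σ_k (x_{k,i} - mean_i) · (x_{k,j} - mean_j), divisor n-1 = 5:
  S[X_1,X_1] = ((-2.1667)·(-2.1667) + (-0.1667)·(-0.1667) + (-1.1667)·(-1.1667) + (5.8333)·(5.8333) + (-2.1667)·(-2.1667) + (-0.1667)·(-0.1667)) / 5 = 44.8333/5 = 8.9667
  S[X_1,X_2] = ((-2.1667)·(-3.8333) + (-0.1667)·(-1.8333) + (-1.1667)·(1.1667) + (5.8333)·(4.1667) + (-2.1667)·(1.1667) + (-0.1667)·(-0.8333)) / 5 = 29.1667/5 = 5.8333
  S[X_2,X_2] = ((-3.8333)·(-3.8333) + (-1.8333)·(-1.8333) + (1.1667)·(1.1667) + (4.1667)·(4.1667) + (1.1667)·(1.1667) + (-0.8333)·(-0.8333)) / 5 = 38.8333/5 = 7.7667
  S = [[8.9667, 5.8333],
 [5.8333, 7.7667]].

Step 3 — invert S. det(S) = 8.9667·7.7667 - (5.8333)² = 35.6133.
  S^{-1} = (1/det) · [[d, -b], [-b, a]] = [[0.2181, -0.1638],
 [-0.1638, 0.2518]].

Step 4 — quadratic form (x̄ - mu_0)^T · S^{-1} · (x̄ - mu_0):
  S^{-1} · (x̄ - mu_0) = (0.8274, -0.9004),
  (x̄ - mu_0)^T · [...] = (2.1667)·(0.8274) + (-2.1667)·(-0.9004) = 3.7436.

Step 5 — scale by n: T² = 6 · 3.7436 = 22.4616.

T² ≈ 22.4616


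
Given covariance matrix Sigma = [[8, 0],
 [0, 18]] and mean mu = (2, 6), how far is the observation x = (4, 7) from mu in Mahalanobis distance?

Step 1 — centre the observation: (x - mu) = (2, 1).

Step 2 — invert Sigma. det(Sigma) = 8·18 - (0)² = 144.
  Sigma^{-1} = (1/det) · [[d, -b], [-b, a]] = [[0.125, 0],
 [0, 0.0556]].

Step 3 — form the quadratic (x - mu)^T · Sigma^{-1} · (x - mu):
  Sigma^{-1} · (x - mu) = (0.25, 0.0556).
  (x - mu)^T · [Sigma^{-1} · (x - mu)] = (2)·(0.25) + (1)·(0.0556) = 0.5556.

Step 4 — take square root: d = √(0.5556) ≈ 0.7454.

d(x, mu) = √(0.5556) ≈ 0.7454


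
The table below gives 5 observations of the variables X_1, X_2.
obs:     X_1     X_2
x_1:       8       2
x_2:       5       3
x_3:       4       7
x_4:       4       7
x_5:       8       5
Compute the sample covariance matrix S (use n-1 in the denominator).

Step 1 — column means:
  mean(X_1) = (8 + 5 + 4 + 4 + 8) / 5 = 29/5 = 5.8
  mean(X_2) = (2 + 3 + 7 + 7 + 5) / 5 = 24/5 = 4.8

Step 2 — sample covariance S[i,j] = (1/(n-1)) · Σ_k (x_{k,i} - mean_i) · (x_{k,j} - mean_j), with n-1 = 4.
  S[X_1,X_1] = ((2.2)·(2.2) + (-0.8)·(-0.8) + (-1.8)·(-1.8) + (-1.8)·(-1.8) + (2.2)·(2.2)) / 4 = 16.8/4 = 4.2
  S[X_1,X_2] = ((2.2)·(-2.8) + (-0.8)·(-1.8) + (-1.8)·(2.2) + (-1.8)·(2.2) + (2.2)·(0.2)) / 4 = -12.2/4 = -3.05
  S[X_2,X_2] = ((-2.8)·(-2.8) + (-1.8)·(-1.8) + (2.2)·(2.2) + (2.2)·(2.2) + (0.2)·(0.2)) / 4 = 20.8/4 = 5.2

S is symmetric (S[j,i] = S[i,j]). Assembling:

S = [[4.2, -3.05],
 [-3.05, 5.2]]


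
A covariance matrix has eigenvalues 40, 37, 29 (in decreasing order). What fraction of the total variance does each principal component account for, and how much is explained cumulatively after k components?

Step 1 — total variance = trace(Sigma) = Σ λ_i = 40 + 37 + 29 = 106.

Step 2 — fraction explained by component i = λ_i / Σ λ:
  PC1: 40/106 = 0.3774
  PC2: 37/106 = 0.3491
  PC3: 29/106 = 0.2736

Step 3 — cumulative fraction after k components = (λ_1 + ... + λ_k) / Σ λ:
  k = 1: 40/106 = 0.3774
  k = 2: (40 + 37)/106 = 77/106 = 0.7264
  k = 3: (40 + 37 + 29)/106 = 106/106 = 1

Summary (fraction, with percent):

explained: PC1 0.3774 (37.74%), PC2 0.3491 (34.91%), PC3 0.2736 (27.36%);  cumulative: 0.3774, 0.7264, 1


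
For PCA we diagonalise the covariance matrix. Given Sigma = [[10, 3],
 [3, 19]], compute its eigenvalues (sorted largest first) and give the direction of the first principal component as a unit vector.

Step 1 — characteristic polynomial of 2×2 Sigma:
  det(Sigma - λI) = λ² - trace · λ + det = 0.
  trace = 10 + 19 = 29, det = 10·19 - (3)² = 181.
Step 2 — discriminant:
  Δ = trace² - 4·det = 841 - 724 = 117.
Step 3 — eigenvalues:
  λ = (trace ± √Δ)/2 = (29 ± 10.8167)/2,
  λ_1 = 19.9083,  λ_2 = 9.0917.

Step 4 — unit eigenvector for λ_1: solve (Sigma - λ_1 I)v = 0. First row:
  (10 - 19.9083)·v_x + (3)·v_y = 0, i.e. (-9.9083)·v_x + (3)·v_y = 0,
  so v ∝ (b, λ_1 - a) = (3, 9.9083) = u.
  ||u|| = √((3)² + (9.9083)²) = √(107.1749) ≈ 10.3525,
  v_1 = u/||u|| ≈ (0.2898, 0.9571) (||v_1|| = 1).

λ_1 = 19.9083,  λ_2 = 9.0917;  v_1 ≈ (0.2898, 0.9571)


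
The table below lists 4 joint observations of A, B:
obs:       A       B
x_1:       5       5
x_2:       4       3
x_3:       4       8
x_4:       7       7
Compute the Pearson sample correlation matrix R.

Step 1 — column means:
  mean(A) = (5 + 4 + 4 + 7) / 4 = 20/4 = 5
  mean(B) = (5 + 3 + 8 + 7) / 4 = 23/4 = 5.75

Step 2 — sample variances and covariances s[i,j] = (1/(n-1)) · Σ_k (x_{k,i} - mean_i) · (x_{k,j} - mean_j), with n-1 = 3:
  s[A,A] = ((0)·(0) + (-1)·(-1) + (-1)·(-1) + (2)·(2)) / 3 = 6/3 = 2
  s[A,B] = ((0)·(-0.75) + (-1)·(-2.75) + (-1)·(2.25) + (2)·(1.25)) / 3 = 3/3 = 1
  s[B,B] = ((-0.75)·(-0.75) + (-2.75)·(-2.75) + (2.25)·(2.25) + (1.25)·(1.25)) / 3 = 14.75/3 = 4.9167
  Sample standard deviations s_i = √(s[i,i]):
  s(A) = √(2) = 1.4142
  s(B) = √(4.9167) = 2.2174

Step 3 — r_{ij} = s_{ij} / (s_i · s_j):
  r[A,A] = 1 (diagonal).
  r[A,B] = 1 / (1.4142 · 2.2174) = 1 / 3.1358 = 0.3189
  r[B,B] = 1 (diagonal).

R is symmetric with unit diagonal. Assembling:

R = [[1, 0.3189],
 [0.3189, 1]]


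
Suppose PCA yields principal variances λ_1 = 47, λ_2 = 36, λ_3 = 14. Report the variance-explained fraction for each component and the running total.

Step 1 — total variance = trace(Sigma) = Σ λ_i = 47 + 36 + 14 = 97.

Step 2 — fraction explained by component i = λ_i / Σ λ:
  PC1: 47/97 = 0.4845
  PC2: 36/97 = 0.3711
  PC3: 14/97 = 0.1443

Step 3 — cumulative fraction after k components = (λ_1 + ... + λ_k) / Σ λ:
  k = 1: 47/97 = 0.4845
  k = 2: (47 + 36)/97 = 83/97 = 0.8557
  k = 3: (47 + 36 + 14)/97 = 97/97 = 1

Summary (fraction, with percent):

explained: PC1 0.4845 (48.45%), PC2 0.3711 (37.11%), PC3 0.1443 (14.43%);  cumulative: 0.4845, 0.8557, 1


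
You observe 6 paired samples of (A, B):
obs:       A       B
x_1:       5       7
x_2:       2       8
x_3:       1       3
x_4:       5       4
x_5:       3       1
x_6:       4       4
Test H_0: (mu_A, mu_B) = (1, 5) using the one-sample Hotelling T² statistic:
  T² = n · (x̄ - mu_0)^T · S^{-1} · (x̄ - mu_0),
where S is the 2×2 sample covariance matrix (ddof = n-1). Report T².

Step 1 — sample mean vector:
  mean(A) = (5 + 2 + 1 + 5 + 3 + 4) / 6 = 20/6 = 3.3333
  mean(B) = (7 + 8 + 3 + 4 + 1 + 4) / 6 = 27/6 = 4.5
  x̄ = (3.3333, 4.5),  deviation x̄ - mu_0 = (3.3333, 4.5) - (1, 5) = (2.3333, -0.5).

Step 2 — sample covariance matrix, S[i,j] = (1/(n-1)) · Σ_k (x_{k,i} - mean_i) · (x_{k,j} - mean_j), divisor n-1 = 5:
  S[A,A] = ((1.6667)·(1.6667) + (-1.3333)·(-1.3333) + (-2.3333)·(-2.3333) + (1.6667)·(1.6667) + (-0.3333)·(-0.3333) + (0.6667)·(0.6667)) / 5 = 13.3333/5 = 2.6667
  S[A,B] = ((1.6667)·(2.5) + (-1.3333)·(3.5) + (-2.3333)·(-1.5) + (1.6667)·(-0.5) + (-0.3333)·(-3.5) + (0.6667)·(-0.5)) / 5 = 3/5 = 0.6
  S[B,B] = ((2.5)·(2.5) + (3.5)·(3.5) + (-1.5)·(-1.5) + (-0.5)·(-0.5) + (-3.5)·(-3.5) + (-0.5)·(-0.5)) / 5 = 33.5/5 = 6.7
  S = [[2.6667, 0.6],
 [0.6, 6.7]].

Step 3 — invert S. det(S) = 2.6667·6.7 - (0.6)² = 17.5067.
  S^{-1} = (1/det) · [[d, -b], [-b, a]] = [[0.3827, -0.0343],
 [-0.0343, 0.1523]].

Step 4 — quadratic form (x̄ - mu_0)^T · S^{-1} · (x̄ - mu_0):
  S^{-1} · (x̄ - mu_0) = (0.9101, -0.1561),
  (x̄ - mu_0)^T · [...] = (2.3333)·(0.9101) + (-0.5)·(-0.1561) = 2.2017.

Step 5 — scale by n: T² = 6 · 2.2017 = 13.2102.

T² ≈ 13.2102


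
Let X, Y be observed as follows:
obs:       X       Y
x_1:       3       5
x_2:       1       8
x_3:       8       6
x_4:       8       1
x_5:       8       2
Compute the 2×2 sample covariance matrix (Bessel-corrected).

Step 1 — column means:
  mean(X) = (3 + 1 + 8 + 8 + 8) / 5 = 28/5 = 5.6
  mean(Y) = (5 + 8 + 6 + 1 + 2) / 5 = 22/5 = 4.4

Step 2 — sample covariance S[i,j] = (1/(n-1)) · Σ_k (x_{k,i} - mean_i) · (x_{k,j} - mean_j), with n-1 = 4.
  S[X,X] = ((-2.6)·(-2.6) + (-4.6)·(-4.6) + (2.4)·(2.4) + (2.4)·(2.4) + (2.4)·(2.4)) / 4 = 45.2/4 = 11.3
  S[X,Y] = ((-2.6)·(0.6) + (-4.6)·(3.6) + (2.4)·(1.6) + (2.4)·(-3.4) + (2.4)·(-2.4)) / 4 = -28.2/4 = -7.05
  S[Y,Y] = ((0.6)·(0.6) + (3.6)·(3.6) + (1.6)·(1.6) + (-3.4)·(-3.4) + (-2.4)·(-2.4)) / 4 = 33.2/4 = 8.3

S is symmetric (S[j,i] = S[i,j]). Assembling:

S = [[11.3, -7.05],
 [-7.05, 8.3]]


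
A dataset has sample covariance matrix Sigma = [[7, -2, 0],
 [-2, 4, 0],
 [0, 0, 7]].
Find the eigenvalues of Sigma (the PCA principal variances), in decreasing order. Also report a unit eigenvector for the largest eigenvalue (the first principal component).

Step 1 — characteristic polynomial p(λ) = det(λI - Sigma) = λ³ - tr·λ² + c_1·λ - det, where tr = trace, c_1 = sum of the principal 2×2 minors, det = det(Sigma):
  tr = 7 + 4 + 7 = 18,
  c_1 = (7·4 - (-2)²) + (7·7 - (0)²) + (4·7 - (0)²) = 24 + 49 + 28 = 101,
  det = 7·(4·7 - (0)²) - (-2)·((-2)·7 - (0)·(0)) + (0)·((-2)·(0) - 4·(0)) = 7·(28) - (-2)·(-14) + (0)·(0) = 168.
  So p(λ) = λ³ - 18λ² + 101λ - 168.
Step 2 — look for an integer root (rational root theorem: any rational root is an integer divisor of 168). Testing λ = 3:
  p(3) = 27 - 162 + 303 - 168 = 0  ✓
  Dividing out (λ - 3): p(λ) = (λ - 3)(λ² - 15λ + 56).
Step 3 — remaining eigenvalues from the quadratic λ² - 15λ + 56 = 0:
  Δ = 15² - 4·56 = 225 - 224 = 1,  λ = (15 ± √1)/2 = (15 ± 1)/2 = 8 or 7.
  Sorted: λ_1 = 8,  λ_2 = 7,  λ_3 = 3  (check: sum = 18 = tr ✓).

Step 4 — unit eigenvector for λ_1 = 8: v spans the null space of (Sigma - λ_1 I), whose rows are
  r_1 = (-1, -2, 0),  r_2 = (-2, -4, 0),  r_3 = (0, 0, -1).
  v is orthogonal to every row, so take v ∝ r_1 × r_3 = ((-2)·(-1) - (0)·(0), (0)·(0) - (-1)·(-1), (-1)·(0) - (-2)·(0)) = (2, -1, 0).
  Let u = (2, -1, 0).
  ||u|| = √((2)² + (-1)² + (0)²) = √(5) ≈ 2.2361,  v_1 = u/||u|| ≈ (0.8944, -0.4472, 0) (||v_1|| = 1).

λ_1 = 8,  λ_2 = 7,  λ_3 = 3;  v_1 ≈ (0.8944, -0.4472, 0)


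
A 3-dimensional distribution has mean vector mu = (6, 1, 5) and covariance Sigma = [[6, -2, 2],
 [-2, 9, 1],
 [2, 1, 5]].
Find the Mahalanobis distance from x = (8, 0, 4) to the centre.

Step 1 — centre the observation: (x - mu) = (2, -1, -1).

Step 2 — invert Sigma (cofactor / det for 3×3, or solve directly):
  Sigma^{-1} = [[0.22, 0.06, -0.1],
 [0.06, 0.13, -0.05],
 [-0.1, -0.05, 0.25]].

Step 3 — form the quadratic (x - mu)^T · Sigma^{-1} · (x - mu):
  Sigma^{-1} · (x - mu) = (0.48, 0.04, -0.4).
  (x - mu)^T · [Sigma^{-1} · (x - mu)] = (2)·(0.48) + (-1)·(0.04) + (-1)·(-0.4) = 1.32.

Step 4 — take square root: d = √(1.32) ≈ 1.1489.

d(x, mu) = √(1.32) ≈ 1.1489


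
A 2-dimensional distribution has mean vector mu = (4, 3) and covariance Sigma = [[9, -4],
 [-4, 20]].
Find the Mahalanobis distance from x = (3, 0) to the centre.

Step 1 — centre the observation: (x - mu) = (-1, -3).

Step 2 — invert Sigma. det(Sigma) = 9·20 - (-4)² = 164.
  Sigma^{-1} = (1/det) · [[d, -b], [-b, a]] = [[0.122, 0.0244],
 [0.0244, 0.0549]].

Step 3 — form the quadratic (x - mu)^T · Sigma^{-1} · (x - mu):
  Sigma^{-1} · (x - mu) = (-0.1951, -0.189).
  (x - mu)^T · [Sigma^{-1} · (x - mu)] = (-1)·(-0.1951) + (-3)·(-0.189) = 0.7622.

Step 4 — take square root: d = √(0.7622) ≈ 0.873.

d(x, mu) = √(0.7622) ≈ 0.873


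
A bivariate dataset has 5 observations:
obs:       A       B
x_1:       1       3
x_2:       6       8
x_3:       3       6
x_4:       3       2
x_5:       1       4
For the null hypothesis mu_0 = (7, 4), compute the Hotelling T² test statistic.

Step 1 — sample mean vector:
  mean(A) = (1 + 6 + 3 + 3 + 1) / 5 = 14/5 = 2.8
  mean(B) = (3 + 8 + 6 + 2 + 4) / 5 = 23/5 = 4.6
  x̄ = (2.8, 4.6),  deviation x̄ - mu_0 = (2.8, 4.6) - (7, 4) = (-4.2, 0.6).

Step 2 — sample covariance matrix, S[i,j] = (1/(n-1)) · Σ_k (x_{k,i} - mean_i) · (x_{k,j} - mean_j), divisor n-1 = 4:
  S[A,A] = ((-1.8)·(-1.8) + (3.2)·(3.2) + (0.2)·(0.2) + (0.2)·(0.2) + (-1.8)·(-1.8)) / 4 = 16.8/4 = 4.2
  S[A,B] = ((-1.8)·(-1.6) + (3.2)·(3.4) + (0.2)·(1.4) + (0.2)·(-2.6) + (-1.8)·(-0.6)) / 4 = 14.6/4 = 3.65
  S[B,B] = ((-1.6)·(-1.6) + (3.4)·(3.4) + (1.4)·(1.4) + (-2.6)·(-2.6) + (-0.6)·(-0.6)) / 4 = 23.2/4 = 5.8
  S = [[4.2, 3.65],
 [3.65, 5.8]].

Step 3 — invert S. det(S) = 4.2·5.8 - (3.65)² = 11.0375.
  S^{-1} = (1/det) · [[d, -b], [-b, a]] = [[0.5255, -0.3307],
 [-0.3307, 0.3805]].

Step 4 — quadratic form (x̄ - mu_0)^T · S^{-1} · (x̄ - mu_0):
  S^{-1} · (x̄ - mu_0) = (-2.4054, 1.6172),
  (x̄ - mu_0)^T · [...] = (-4.2)·(-2.4054) + (0.6)·(1.6172) = 11.0732.

Step 5 — scale by n: T² = 5 · 11.0732 = 55.3658.

T² ≈ 55.3658


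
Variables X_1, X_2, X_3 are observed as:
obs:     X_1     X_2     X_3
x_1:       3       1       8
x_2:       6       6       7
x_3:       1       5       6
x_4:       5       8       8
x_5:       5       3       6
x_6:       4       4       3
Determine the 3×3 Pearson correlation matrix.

Step 1 — column means:
  mean(X_1) = (3 + 6 + 1 + 5 + 5 + 4) / 6 = 24/6 = 4
  mean(X_2) = (1 + 6 + 5 + 8 + 3 + 4) / 6 = 27/6 = 4.5
  mean(X_3) = (8 + 7 + 6 + 8 + 6 + 3) / 6 = 38/6 = 6.3333

Step 2 — sample variances and covariances s[i,j] = (1/(n-1)) · Σ_k (x_{k,i} - mean_i) · (x_{k,j} - mean_j), with n-1 = 5:
  s[X_1,X_1] = ((-1)·(-1) + (2)·(2) + (-3)·(-3) + (1)·(1) + (1)·(1) + (0)·(0)) / 5 = 16/5 = 3.2
  s[X_1,X_2] = ((-1)·(-3.5) + (2)·(1.5) + (-3)·(0.5) + (1)·(3.5) + (1)·(-1.5) + (0)·(-0.5)) / 5 = 7/5 = 1.4
  s[X_1,X_3] = ((-1)·(1.6667) + (2)·(0.6667) + (-3)·(-0.3333) + (1)·(1.6667) + (1)·(-0.3333) + (0)·(-3.3333)) / 5 = 2/5 = 0.4
  s[X_2,X_2] = ((-3.5)·(-3.5) + (1.5)·(1.5) + (0.5)·(0.5) + (3.5)·(3.5) + (-1.5)·(-1.5) + (-0.5)·(-0.5)) / 5 = 29.5/5 = 5.9
  s[X_2,X_3] = ((-3.5)·(1.6667) + (1.5)·(0.6667) + (0.5)·(-0.3333) + (3.5)·(1.6667) + (-1.5)·(-0.3333) + (-0.5)·(-3.3333)) / 5 = 3/5 = 0.6
  s[X_3,X_3] = ((1.6667)·(1.6667) + (0.6667)·(0.6667) + (-0.3333)·(-0.3333) + (1.6667)·(1.6667) + (-0.3333)·(-0.3333) + (-3.3333)·(-3.3333)) / 5 = 17.3333/5 = 3.4667
  Sample standard deviations s_i = √(s[i,i]):
  s(X_1) = √(3.2) = 1.7889
  s(X_2) = √(5.9) = 2.429
  s(X_3) = √(3.4667) = 1.8619

Step 3 — r_{ij} = s_{ij} / (s_i · s_j):
  r[X_1,X_1] = 1 (diagonal).
  r[X_1,X_2] = 1.4 / (1.7889 · 2.429) = 1.4 / 4.3451 = 0.3222
  r[X_1,X_3] = 0.4 / (1.7889 · 1.8619) = 0.4 / 3.3307 = 0.1201
  r[X_2,X_2] = 1 (diagonal).
  r[X_2,X_3] = 0.6 / (2.429 · 1.8619) = 0.6 / 4.5225 = 0.1327
  r[X_3,X_3] = 1 (diagonal).

R is symmetric with unit diagonal. Assembling:

R = [[1, 0.3222, 0.1201],
 [0.3222, 1, 0.1327],
 [0.1201, 0.1327, 1]]


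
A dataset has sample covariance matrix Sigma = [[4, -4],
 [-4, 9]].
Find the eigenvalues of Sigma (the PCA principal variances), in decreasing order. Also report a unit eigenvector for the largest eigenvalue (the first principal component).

Step 1 — characteristic polynomial of 2×2 Sigma:
  det(Sigma - λI) = λ² - trace · λ + det = 0.
  trace = 4 + 9 = 13, det = 4·9 - (-4)² = 20.
Step 2 — discriminant:
  Δ = trace² - 4·det = 169 - 80 = 89.
Step 3 — eigenvalues:
  λ = (trace ± √Δ)/2 = (13 ± 9.434)/2,
  λ_1 = 11.217,  λ_2 = 1.783.

Step 4 — unit eigenvector for λ_1: solve (Sigma - λ_1 I)v = 0. First row:
  (4 - 11.217)·v_x + (-4)·v_y = 0, i.e. (-7.217)·v_x + (-4)·v_y = 0,
  so v ∝ (b, λ_1 - a) = (-4, 7.217); multiply by -1 so the first entry is positive: u = (4, -7.217).
  ||u|| = √((4)² + (-7.217)²) = √(68.085) ≈ 8.2514,
  v_1 = u/||u|| ≈ (0.4848, -0.8746) (||v_1|| = 1).

λ_1 = 11.217,  λ_2 = 1.783;  v_1 ≈ (0.4848, -0.8746)


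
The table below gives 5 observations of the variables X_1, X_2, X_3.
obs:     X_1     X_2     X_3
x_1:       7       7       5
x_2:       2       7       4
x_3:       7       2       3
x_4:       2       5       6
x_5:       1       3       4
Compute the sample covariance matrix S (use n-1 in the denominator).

Step 1 — column means:
  mean(X_1) = (7 + 2 + 7 + 2 + 1) / 5 = 19/5 = 3.8
  mean(X_2) = (7 + 7 + 2 + 5 + 3) / 5 = 24/5 = 4.8
  mean(X_3) = (5 + 4 + 3 + 6 + 4) / 5 = 22/5 = 4.4

Step 2 — sample covariance S[i,j] = (1/(n-1)) · Σ_k (x_{k,i} - mean_i) · (x_{k,j} - mean_j), with n-1 = 4.
  S[X_1,X_1] = ((3.2)·(3.2) + (-1.8)·(-1.8) + (3.2)·(3.2) + (-1.8)·(-1.8) + (-2.8)·(-2.8)) / 4 = 34.8/4 = 8.7
  S[X_1,X_2] = ((3.2)·(2.2) + (-1.8)·(2.2) + (3.2)·(-2.8) + (-1.8)·(0.2) + (-2.8)·(-1.8)) / 4 = -1.2/4 = -0.3
  S[X_1,X_3] = ((3.2)·(0.6) + (-1.8)·(-0.4) + (3.2)·(-1.4) + (-1.8)·(1.6) + (-2.8)·(-0.4)) / 4 = -3.6/4 = -0.9
  S[X_2,X_2] = ((2.2)·(2.2) + (2.2)·(2.2) + (-2.8)·(-2.8) + (0.2)·(0.2) + (-1.8)·(-1.8)) / 4 = 20.8/4 = 5.2
  S[X_2,X_3] = ((2.2)·(0.6) + (2.2)·(-0.4) + (-2.8)·(-1.4) + (0.2)·(1.6) + (-1.8)·(-0.4)) / 4 = 5.4/4 = 1.35
  S[X_3,X_3] = ((0.6)·(0.6) + (-0.4)·(-0.4) + (-1.4)·(-1.4) + (1.6)·(1.6) + (-0.4)·(-0.4)) / 4 = 5.2/4 = 1.3

S is symmetric (S[j,i] = S[i,j]). Assembling:

S = [[8.7, -0.3, -0.9],
 [-0.3, 5.2, 1.35],
 [-0.9, 1.35, 1.3]]


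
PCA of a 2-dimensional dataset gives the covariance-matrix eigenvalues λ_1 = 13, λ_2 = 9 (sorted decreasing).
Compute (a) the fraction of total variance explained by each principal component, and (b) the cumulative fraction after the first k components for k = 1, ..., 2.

Step 1 — total variance = trace(Sigma) = Σ λ_i = 13 + 9 = 22.

Step 2 — fraction explained by component i = λ_i / Σ λ:
  PC1: 13/22 = 0.5909
  PC2: 9/22 = 0.4091

Step 3 — cumulative fraction after k components = (λ_1 + ... + λ_k) / Σ λ:
  k = 1: 13/22 = 0.5909
  k = 2: (13 + 9)/22 = 22/22 = 1

Summary (fraction, with percent):

explained: PC1 0.5909 (59.09%), PC2 0.4091 (40.91%);  cumulative: 0.5909, 1


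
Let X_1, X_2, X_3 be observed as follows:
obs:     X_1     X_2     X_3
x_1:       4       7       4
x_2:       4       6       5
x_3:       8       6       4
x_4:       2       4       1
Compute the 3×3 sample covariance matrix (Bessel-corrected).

Step 1 — column means:
  mean(X_1) = (4 + 4 + 8 + 2) / 4 = 18/4 = 4.5
  mean(X_2) = (7 + 6 + 6 + 4) / 4 = 23/4 = 5.75
  mean(X_3) = (4 + 5 + 4 + 1) / 4 = 14/4 = 3.5

Step 2 — sample covariance S[i,j] = (1/(n-1)) · Σ_k (x_{k,i} - mean_i) · (x_{k,j} - mean_j), with n-1 = 3.
  S[X_1,X_1] = ((-0.5)·(-0.5) + (-0.5)·(-0.5) + (3.5)·(3.5) + (-2.5)·(-2.5)) / 3 = 19/3 = 6.3333
  S[X_1,X_2] = ((-0.5)·(1.25) + (-0.5)·(0.25) + (3.5)·(0.25) + (-2.5)·(-1.75)) / 3 = 4.5/3 = 1.5
  S[X_1,X_3] = ((-0.5)·(0.5) + (-0.5)·(1.5) + (3.5)·(0.5) + (-2.5)·(-2.5)) / 3 = 7/3 = 2.3333
  S[X_2,X_2] = ((1.25)·(1.25) + (0.25)·(0.25) + (0.25)·(0.25) + (-1.75)·(-1.75)) / 3 = 4.75/3 = 1.5833
  S[X_2,X_3] = ((1.25)·(0.5) + (0.25)·(1.5) + (0.25)·(0.5) + (-1.75)·(-2.5)) / 3 = 5.5/3 = 1.8333
  S[X_3,X_3] = ((0.5)·(0.5) + (1.5)·(1.5) + (0.5)·(0.5) + (-2.5)·(-2.5)) / 3 = 9/3 = 3

S is symmetric (S[j,i] = S[i,j]). Assembling:

S = [[6.3333, 1.5, 2.3333],
 [1.5, 1.5833, 1.8333],
 [2.3333, 1.8333, 3]]


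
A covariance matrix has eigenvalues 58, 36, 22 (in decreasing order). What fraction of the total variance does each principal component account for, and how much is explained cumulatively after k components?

Step 1 — total variance = trace(Sigma) = Σ λ_i = 58 + 36 + 22 = 116.

Step 2 — fraction explained by component i = λ_i / Σ λ:
  PC1: 58/116 = 0.5
  PC2: 36/116 = 0.3103
  PC3: 22/116 = 0.1897

Step 3 — cumulative fraction after k components = (λ_1 + ... + λ_k) / Σ λ:
  k = 1: 58/116 = 0.5
  k = 2: (58 + 36)/116 = 94/116 = 0.8103
  k = 3: (58 + 36 + 22)/116 = 116/116 = 1

Summary (fraction, with percent):

explained: PC1 0.5 (50%), PC2 0.3103 (31.03%), PC3 0.1897 (18.97%);  cumulative: 0.5, 0.8103, 1


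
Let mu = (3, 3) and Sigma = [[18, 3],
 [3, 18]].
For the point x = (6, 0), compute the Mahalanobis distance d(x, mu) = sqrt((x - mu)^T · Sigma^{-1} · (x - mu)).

Step 1 — centre the observation: (x - mu) = (3, -3).

Step 2 — invert Sigma. det(Sigma) = 18·18 - (3)² = 315.
  Sigma^{-1} = (1/det) · [[d, -b], [-b, a]] = [[0.0571, -0.0095],
 [-0.0095, 0.0571]].

Step 3 — form the quadratic (x - mu)^T · Sigma^{-1} · (x - mu):
  Sigma^{-1} · (x - mu) = (0.2, -0.2).
  (x - mu)^T · [Sigma^{-1} · (x - mu)] = (3)·(0.2) + (-3)·(-0.2) = 1.2.

Step 4 — take square root: d = √(1.2) ≈ 1.0954.

d(x, mu) = √(1.2) ≈ 1.0954


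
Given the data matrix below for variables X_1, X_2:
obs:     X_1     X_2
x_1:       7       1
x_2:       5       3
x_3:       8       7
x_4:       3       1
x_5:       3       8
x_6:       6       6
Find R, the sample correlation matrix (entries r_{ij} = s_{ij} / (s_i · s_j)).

Step 1 — column means:
  mean(X_1) = (7 + 5 + 8 + 3 + 3 + 6) / 6 = 32/6 = 5.3333
  mean(X_2) = (1 + 3 + 7 + 1 + 8 + 6) / 6 = 26/6 = 4.3333

Step 2 — sample variances and covariances s[i,j] = (1/(n-1)) · Σ_k (x_{k,i} - mean_i) · (x_{k,j} - mean_j), with n-1 = 5:
  s[X_1,X_1] = ((1.6667)·(1.6667) + (-0.3333)·(-0.3333) + (2.6667)·(2.6667) + (-2.3333)·(-2.3333) + (-2.3333)·(-2.3333) + (0.6667)·(0.6667)) / 5 = 21.3333/5 = 4.2667
  s[X_1,X_2] = ((1.6667)·(-3.3333) + (-0.3333)·(-1.3333) + (2.6667)·(2.6667) + (-2.3333)·(-3.3333) + (-2.3333)·(3.6667) + (0.6667)·(1.6667)) / 5 = 2.3333/5 = 0.4667
  s[X_2,X_2] = ((-3.3333)·(-3.3333) + (-1.3333)·(-1.3333) + (2.6667)·(2.6667) + (-3.3333)·(-3.3333) + (3.6667)·(3.6667) + (1.6667)·(1.6667)) / 5 = 47.3333/5 = 9.4667
  Sample standard deviations s_i = √(s[i,i]):
  s(X_1) = √(4.2667) = 2.0656
  s(X_2) = √(9.4667) = 3.0768

Step 3 — r_{ij} = s_{ij} / (s_i · s_j):
  r[X_1,X_1] = 1 (diagonal).
  r[X_1,X_2] = 0.4667 / (2.0656 · 3.0768) = 0.4667 / 6.3554 = 0.0734
  r[X_2,X_2] = 1 (diagonal).

R is symmetric with unit diagonal. Assembling:

R = [[1, 0.0734],
 [0.0734, 1]]


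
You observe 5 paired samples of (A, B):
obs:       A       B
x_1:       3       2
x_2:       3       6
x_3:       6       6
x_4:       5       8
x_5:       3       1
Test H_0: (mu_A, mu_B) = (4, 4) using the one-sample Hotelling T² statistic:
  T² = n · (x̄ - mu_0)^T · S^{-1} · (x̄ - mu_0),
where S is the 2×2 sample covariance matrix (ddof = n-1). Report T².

Step 1 — sample mean vector:
  mean(A) = (3 + 3 + 6 + 5 + 3) / 5 = 20/5 = 4
  mean(B) = (2 + 6 + 6 + 8 + 1) / 5 = 23/5 = 4.6
  x̄ = (4, 4.6),  deviation x̄ - mu_0 = (4, 4.6) - (4, 4) = (0, 0.6).

Step 2 — sample covariance matrix, S[i,j] = (1/(n-1)) · Σ_k (x_{k,i} - mean_i) · (x_{k,j} - mean_j), divisor n-1 = 4:
  S[A,A] = ((-1)·(-1) + (-1)·(-1) + (2)·(2) + (1)·(1) + (-1)·(-1)) / 4 = 8/4 = 2
  S[A,B] = ((-1)·(-2.6) + (-1)·(1.4) + (2)·(1.4) + (1)·(3.4) + (-1)·(-3.6)) / 4 = 11/4 = 2.75
  S[B,B] = ((-2.6)·(-2.6) + (1.4)·(1.4) + (1.4)·(1.4) + (3.4)·(3.4) + (-3.6)·(-3.6)) / 4 = 35.2/4 = 8.8
  S = [[2, 2.75],
 [2.75, 8.8]].

Step 3 — invert S. det(S) = 2·8.8 - (2.75)² = 10.0375.
  S^{-1} = (1/det) · [[d, -b], [-b, a]] = [[0.8767, -0.274],
 [-0.274, 0.1993]].

Step 4 — quadratic form (x̄ - mu_0)^T · S^{-1} · (x̄ - mu_0):
  S^{-1} · (x̄ - mu_0) = (-0.1644, 0.1196),
  (x̄ - mu_0)^T · [...] = (0)·(-0.1644) + (0.6)·(0.1196) = 0.0717.

Step 5 — scale by n: T² = 5 · 0.0717 = 0.3587.

T² ≈ 0.3587


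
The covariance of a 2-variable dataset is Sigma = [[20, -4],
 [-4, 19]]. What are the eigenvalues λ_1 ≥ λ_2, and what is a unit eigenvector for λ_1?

Step 1 — characteristic polynomial of 2×2 Sigma:
  det(Sigma - λI) = λ² - trace · λ + det = 0.
  trace = 20 + 19 = 39, det = 20·19 - (-4)² = 364.
Step 2 — discriminant:
  Δ = trace² - 4·det = 1521 - 1456 = 65.
Step 3 — eigenvalues:
  λ = (trace ± √Δ)/2 = (39 ± 8.0623)/2,
  λ_1 = 23.5311,  λ_2 = 15.4689.

Step 4 — unit eigenvector for λ_1: solve (Sigma - λ_1 I)v = 0. First row:
  (20 - 23.5311)·v_x + (-4)·v_y = 0, i.e. (-3.5311)·v_x + (-4)·v_y = 0,
  so v ∝ (b, λ_1 - a) = (-4, 3.5311); multiply by -1 so the first entry is positive: u = (4, -3.5311).
  ||u|| = √((4)² + (-3.5311)²) = √(28.4689) ≈ 5.3356,
  v_1 = u/||u|| ≈ (0.7497, -0.6618) (||v_1|| = 1).

λ_1 = 23.5311,  λ_2 = 15.4689;  v_1 ≈ (0.7497, -0.6618)


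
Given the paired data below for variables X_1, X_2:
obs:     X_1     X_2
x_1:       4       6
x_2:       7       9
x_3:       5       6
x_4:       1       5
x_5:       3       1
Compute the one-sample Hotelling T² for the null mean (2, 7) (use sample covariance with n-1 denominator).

Step 1 — sample mean vector:
  mean(X_1) = (4 + 7 + 5 + 1 + 3) / 5 = 20/5 = 4
  mean(X_2) = (6 + 9 + 6 + 5 + 1) / 5 = 27/5 = 5.4
  x̄ = (4, 5.4),  deviation x̄ - mu_0 = (4, 5.4) - (2, 7) = (2, -1.6).

Step 2 — sample covariance matrix, S[i,j] = (1/(n-1)) · Σ_k (x_{k,i} - mean_i) · (x_{k,j} - mean_j), divisor n-1 = 4:
  S[X_1,X_1] = ((0)·(0) + (3)·(3) + (1)·(1) + (-3)·(-3) + (-1)·(-1)) / 4 = 20/4 = 5
  S[X_1,X_2] = ((0)·(0.6) + (3)·(3.6) + (1)·(0.6) + (-3)·(-0.4) + (-1)·(-4.4)) / 4 = 17/4 = 4.25
  S[X_2,X_2] = ((0.6)·(0.6) + (3.6)·(3.6) + (0.6)·(0.6) + (-0.4)·(-0.4) + (-4.4)·(-4.4)) / 4 = 33.2/4 = 8.3
  S = [[5, 4.25],
 [4.25, 8.3]].

Step 3 — invert S. det(S) = 5·8.3 - (4.25)² = 23.4375.
  S^{-1} = (1/det) · [[d, -b], [-b, a]] = [[0.3541, -0.1813],
 [-0.1813, 0.2133]].

Step 4 — quadratic form (x̄ - mu_0)^T · S^{-1} · (x̄ - mu_0):
  S^{-1} · (x̄ - mu_0) = (0.9984, -0.704),
  (x̄ - mu_0)^T · [...] = (2)·(0.9984) + (-1.6)·(-0.704) = 3.1232.

Step 5 — scale by n: T² = 5 · 3.1232 = 15.616.

T² ≈ 15.616


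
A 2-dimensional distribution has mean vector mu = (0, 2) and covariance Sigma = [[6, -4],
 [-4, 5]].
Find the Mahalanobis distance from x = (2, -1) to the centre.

Step 1 — centre the observation: (x - mu) = (2, -3).

Step 2 — invert Sigma. det(Sigma) = 6·5 - (-4)² = 14.
  Sigma^{-1} = (1/det) · [[d, -b], [-b, a]] = [[0.3571, 0.2857],
 [0.2857, 0.4286]].

Step 3 — form the quadratic (x - mu)^T · Sigma^{-1} · (x - mu):
  Sigma^{-1} · (x - mu) = (-0.1429, -0.7143).
  (x - mu)^T · [Sigma^{-1} · (x - mu)] = (2)·(-0.1429) + (-3)·(-0.7143) = 1.8571.

Step 4 — take square root: d = √(1.8571) ≈ 1.3628.

d(x, mu) = √(1.8571) ≈ 1.3628


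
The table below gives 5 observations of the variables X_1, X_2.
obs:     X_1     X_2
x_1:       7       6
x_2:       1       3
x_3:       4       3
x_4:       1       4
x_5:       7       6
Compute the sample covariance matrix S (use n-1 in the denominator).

Step 1 — column means:
  mean(X_1) = (7 + 1 + 4 + 1 + 7) / 5 = 20/5 = 4
  mean(X_2) = (6 + 3 + 3 + 4 + 6) / 5 = 22/5 = 4.4

Step 2 — sample covariance S[i,j] = (1/(n-1)) · Σ_k (x_{k,i} - mean_i) · (x_{k,j} - mean_j), with n-1 = 4.
  S[X_1,X_1] = ((3)·(3) + (-3)·(-3) + (0)·(0) + (-3)·(-3) + (3)·(3)) / 4 = 36/4 = 9
  S[X_1,X_2] = ((3)·(1.6) + (-3)·(-1.4) + (0)·(-1.4) + (-3)·(-0.4) + (3)·(1.6)) / 4 = 15/4 = 3.75
  S[X_2,X_2] = ((1.6)·(1.6) + (-1.4)·(-1.4) + (-1.4)·(-1.4) + (-0.4)·(-0.4) + (1.6)·(1.6)) / 4 = 9.2/4 = 2.3

S is symmetric (S[j,i] = S[i,j]). Assembling:

S = [[9, 3.75],
 [3.75, 2.3]]


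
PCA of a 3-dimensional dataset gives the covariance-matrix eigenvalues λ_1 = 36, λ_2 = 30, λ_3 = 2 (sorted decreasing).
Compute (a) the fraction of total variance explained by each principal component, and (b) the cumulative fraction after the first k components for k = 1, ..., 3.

Step 1 — total variance = trace(Sigma) = Σ λ_i = 36 + 30 + 2 = 68.

Step 2 — fraction explained by component i = λ_i / Σ λ:
  PC1: 36/68 = 0.5294
  PC2: 30/68 = 0.4412
  PC3: 2/68 = 0.0294

Step 3 — cumulative fraction after k components = (λ_1 + ... + λ_k) / Σ λ:
  k = 1: 36/68 = 0.5294
  k = 2: (36 + 30)/68 = 66/68 = 0.9706
  k = 3: (36 + 30 + 2)/68 = 68/68 = 1

Summary (fraction, with percent):

explained: PC1 0.5294 (52.94%), PC2 0.4412 (44.12%), PC3 0.0294 (2.94%);  cumulative: 0.5294, 0.9706, 1


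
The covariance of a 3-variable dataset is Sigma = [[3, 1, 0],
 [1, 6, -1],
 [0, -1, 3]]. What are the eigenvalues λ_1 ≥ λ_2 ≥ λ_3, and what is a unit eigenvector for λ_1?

Step 1 — characteristic polynomial p(λ) = det(λI - Sigma) = λ³ - tr·λ² + c_1·λ - det, where tr = trace, c_1 = sum of the principal 2×2 minors, det = det(Sigma):
  tr = 3 + 6 + 3 = 12,
  c_1 = (3·6 - (1)²) + (3·3 - (0)²) + (6·3 - (-1)²) = 17 + 9 + 17 = 43,
  det = 3·(6·3 - (-1)²) - (1)·((1)·3 - (-1)·(0)) + (0)·((1)·(-1) - 6·(0)) = 3·(17) - (1)·(3) + (0)·(-1) = 48.
  So p(λ) = λ³ - 12λ² + 43λ - 48.
Step 2 — look for an integer root (rational root theorem: any rational root is an integer divisor of 48). Testing λ = 3:
  p(3) = 27 - 108 + 129 - 48 = 0  ✓
  Dividing out (λ - 3): p(λ) = (λ - 3)(λ² - 9λ + 16).
Step 3 — remaining eigenvalues from the quadratic λ² - 9λ + 16 = 0:
  Δ = 9² - 4·16 = 81 - 64 = 17,  λ = (9 ± √17)/2 = (9 ± 4.1231)/2 ≈ 6.5616 or 2.4384.
  Sorted: λ_1 = 6.5616,  λ_2 = 3,  λ_3 = 2.4384  (check: sum = 12 = tr ✓).

Step 4 — unit eigenvector for λ_1 ≈ 6.5616: v spans the null space of (Sigma - λ_1 I), whose rows are
  r_1 = (-3.5616, 1, 0),  r_2 = (1, -0.5616, -1),  r_3 = (0, -1, -3.5616).
  v is orthogonal to every row, so take v ∝ r_1 × r_2 = ((1)·(-1) - (0)·(-0.5616), (0)·(1) - (-3.5616)·(-1), (-3.5616)·(-0.5616) - (1)·(1)) ≈ (-1, -3.5616, 1).
  Rescale (multiply by -1 so the first nonzero entry is positive): u = (1, 3.5616, -1).
  ||u|| = √((1)² + (3.5616)² + (-1)²) = √(14.6847) ≈ 3.8321,  v_1 = u/||u|| ≈ (0.261, 0.9294, -0.261) (||v_1|| = 1).

λ_1 = 6.5616,  λ_2 = 3,  λ_3 = 2.4384;  v_1 ≈ (0.261, 0.9294, -0.261)


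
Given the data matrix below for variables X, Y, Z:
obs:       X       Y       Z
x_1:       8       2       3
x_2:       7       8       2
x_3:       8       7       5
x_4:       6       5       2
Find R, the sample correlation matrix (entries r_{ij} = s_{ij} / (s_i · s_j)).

Step 1 — column means:
  mean(X) = (8 + 7 + 8 + 6) / 4 = 29/4 = 7.25
  mean(Y) = (2 + 8 + 7 + 5) / 4 = 22/4 = 5.5
  mean(Z) = (3 + 2 + 5 + 2) / 4 = 12/4 = 3

Step 2 — sample variances and covariances s[i,j] = (1/(n-1)) · Σ_k (x_{k,i} - mean_i) · (x_{k,j} - mean_j), with n-1 = 3:
  s[X,X] = ((0.75)·(0.75) + (-0.25)·(-0.25) + (0.75)·(0.75) + (-1.25)·(-1.25)) / 3 = 2.75/3 = 0.9167
  s[X,Y] = ((0.75)·(-3.5) + (-0.25)·(2.5) + (0.75)·(1.5) + (-1.25)·(-0.5)) / 3 = -1.5/3 = -0.5
  s[X,Z] = ((0.75)·(0) + (-0.25)·(-1) + (0.75)·(2) + (-1.25)·(-1)) / 3 = 3/3 = 1
  s[Y,Y] = ((-3.5)·(-3.5) + (2.5)·(2.5) + (1.5)·(1.5) + (-0.5)·(-0.5)) / 3 = 21/3 = 7
  s[Y,Z] = ((-3.5)·(0) + (2.5)·(-1) + (1.5)·(2) + (-0.5)·(-1)) / 3 = 1/3 = 0.3333
  s[Z,Z] = ((0)·(0) + (-1)·(-1) + (2)·(2) + (-1)·(-1)) / 3 = 6/3 = 2
  Sample standard deviations s_i = √(s[i,i]):
  s(X) = √(0.9167) = 0.9574
  s(Y) = √(7) = 2.6458
  s(Z) = √(2) = 1.4142

Step 3 — r_{ij} = s_{ij} / (s_i · s_j):
  r[X,X] = 1 (diagonal).
  r[X,Y] = -0.5 / (0.9574 · 2.6458) = -0.5 / 2.5331 = -0.1974
  r[X,Z] = 1 / (0.9574 · 1.4142) = 1 / 1.354 = 0.7385
  r[Y,Y] = 1 (diagonal).
  r[Y,Z] = 0.3333 / (2.6458 · 1.4142) = 0.3333 / 3.7417 = 0.0891
  r[Z,Z] = 1 (diagonal).

R is symmetric with unit diagonal. Assembling:

R = [[1, -0.1974, 0.7385],
 [-0.1974, 1, 0.0891],
 [0.7385, 0.0891, 1]]


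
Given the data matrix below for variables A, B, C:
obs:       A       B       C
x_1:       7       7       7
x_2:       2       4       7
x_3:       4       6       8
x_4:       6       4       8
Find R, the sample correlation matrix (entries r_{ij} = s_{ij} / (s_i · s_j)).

Step 1 — column means:
  mean(A) = (7 + 2 + 4 + 6) / 4 = 19/4 = 4.75
  mean(B) = (7 + 4 + 6 + 4) / 4 = 21/4 = 5.25
  mean(C) = (7 + 7 + 8 + 8) / 4 = 30/4 = 7.5

Step 2 — sample variances and covariances s[i,j] = (1/(n-1)) · Σ_k (x_{k,i} - mean_i) · (x_{k,j} - mean_j), with n-1 = 3:
  s[A,A] = ((2.25)·(2.25) + (-2.75)·(-2.75) + (-0.75)·(-0.75) + (1.25)·(1.25)) / 3 = 14.75/3 = 4.9167
  s[A,B] = ((2.25)·(1.75) + (-2.75)·(-1.25) + (-0.75)·(0.75) + (1.25)·(-1.25)) / 3 = 5.25/3 = 1.75
  s[A,C] = ((2.25)·(-0.5) + (-2.75)·(-0.5) + (-0.75)·(0.5) + (1.25)·(0.5)) / 3 = 0.5/3 = 0.1667
  s[B,B] = ((1.75)·(1.75) + (-1.25)·(-1.25) + (0.75)·(0.75) + (-1.25)·(-1.25)) / 3 = 6.75/3 = 2.25
  s[B,C] = ((1.75)·(-0.5) + (-1.25)·(-0.5) + (0.75)·(0.5) + (-1.25)·(0.5)) / 3 = -0.5/3 = -0.1667
  s[C,C] = ((-0.5)·(-0.5) + (-0.5)·(-0.5) + (0.5)·(0.5) + (0.5)·(0.5)) / 3 = 1/3 = 0.3333
  Sample standard deviations s_i = √(s[i,i]):
  s(A) = √(4.9167) = 2.2174
  s(B) = √(2.25) = 1.5
  s(C) = √(0.3333) = 0.5774

Step 3 — r_{ij} = s_{ij} / (s_i · s_j):
  r[A,A] = 1 (diagonal).
  r[A,B] = 1.75 / (2.2174 · 1.5) = 1.75 / 3.326 = 0.5262
  r[A,C] = 0.1667 / (2.2174 · 0.5774) = 0.1667 / 1.2802 = 0.1302
  r[B,B] = 1 (diagonal).
  r[B,C] = -0.1667 / (1.5 · 0.5774) = -0.1667 / 0.866 = -0.1925
  r[C,C] = 1 (diagonal).

R is symmetric with unit diagonal. Assembling:

R = [[1, 0.5262, 0.1302],
 [0.5262, 1, -0.1925],
 [0.1302, -0.1925, 1]]
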